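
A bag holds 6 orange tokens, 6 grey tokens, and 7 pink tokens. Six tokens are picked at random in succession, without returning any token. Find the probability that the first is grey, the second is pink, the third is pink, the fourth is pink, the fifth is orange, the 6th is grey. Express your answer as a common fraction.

5/2584

Multiply the conditional probability of each draw in order, without replacement, so each draw removes one from its color and from the total.
P = (6/19) · (7/18) · (6/17) · (5/16) · (6/15) · (5/14) = 5/2584 ≈ 0.0019.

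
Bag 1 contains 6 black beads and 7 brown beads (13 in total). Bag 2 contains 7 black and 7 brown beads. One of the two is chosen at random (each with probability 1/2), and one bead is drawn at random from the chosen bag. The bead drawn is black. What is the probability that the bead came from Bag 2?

P(black | Bag 1) = 6/13; P(black | Bag 2) = 1/2.
P(black) = 1/2·6/13 + 1/2·1/2 = 25/52.
By Bayes' rule, P(Bag 2 | black) = 1/4 / 25/52 = 13/25 ≈ 0.5200.

13/25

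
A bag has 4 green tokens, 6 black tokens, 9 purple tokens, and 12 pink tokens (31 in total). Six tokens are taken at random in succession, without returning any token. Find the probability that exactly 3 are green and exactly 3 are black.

80/736281

Unordered draws without replacement: count favorable combinations over C(31,6).
Favorable = C(4,3) · C(6,3) · C(9,0) · C(12,0) = 80; total = C(31,6) = 736281.
P = 80/736281 = 80/736281 ≈ 0.0001.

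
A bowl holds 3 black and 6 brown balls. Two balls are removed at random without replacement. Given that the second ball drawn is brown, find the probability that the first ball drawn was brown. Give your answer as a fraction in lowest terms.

5/8

P(first=brown and the second ball drawn is brown) = (6/9)·(5/8) = 5/12.
P(the second ball drawn is brown) = Σ over first color = 1/4 + 5/12 = 2/3.
By Bayes, P(first=brown | the second ball drawn is brown) = 5/12 / 2/3 = 5/8 ≈ 0.6250.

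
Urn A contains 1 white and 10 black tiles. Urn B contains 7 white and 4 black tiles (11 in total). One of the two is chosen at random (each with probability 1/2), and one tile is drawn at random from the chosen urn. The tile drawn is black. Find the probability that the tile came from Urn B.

2/7

P(black | Urn A) = 10/11; P(black | Urn B) = 4/11.
P(black) = 1/2·10/11 + 1/2·4/11 = 7/11.
By Bayes' rule, P(Urn B | black) = 2/11 / 7/11 = 2/7 ≈ 0.2857.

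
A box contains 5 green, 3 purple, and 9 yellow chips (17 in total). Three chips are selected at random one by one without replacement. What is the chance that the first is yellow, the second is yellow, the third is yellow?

21/170

Multiply the conditional probability of each draw in order, without replacement, so each draw removes one from its color and from the total.
P = (9/17) · (8/16) · (7/15) = 21/170 ≈ 0.1235.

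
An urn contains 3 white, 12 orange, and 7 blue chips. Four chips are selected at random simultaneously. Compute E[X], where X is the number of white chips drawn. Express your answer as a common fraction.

By linearity of expectation, E[X] = Σ P(draw i is white); by symmetry each draw (even without replacement) has P(white) = 3/22.
E[X] = 4 · 3/22 = 6/11 ≈ 0.5455.

6/11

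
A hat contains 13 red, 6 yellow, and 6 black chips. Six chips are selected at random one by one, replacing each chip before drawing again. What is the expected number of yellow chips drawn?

By linearity of expectation, E[X] = Σ P(draw i is yellow); each independent draw has P(yellow) = 6/25.
E[X] = 6 · 6/25 = 36/25 ≈ 1.4400.

36/25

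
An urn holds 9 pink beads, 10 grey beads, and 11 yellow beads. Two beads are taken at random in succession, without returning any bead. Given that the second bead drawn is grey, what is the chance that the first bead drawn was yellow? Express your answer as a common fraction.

P(first=yellow and the second bead drawn is grey) = (11/30)·(10/29) = 11/87.
P(the second bead drawn is grey) = Σ over first color = 3/29 + 3/29 + 11/87 = 1/3.
By Bayes, P(first=yellow | the second bead drawn is grey) = 11/87 / 1/3 = 11/29 ≈ 0.3793.

11/29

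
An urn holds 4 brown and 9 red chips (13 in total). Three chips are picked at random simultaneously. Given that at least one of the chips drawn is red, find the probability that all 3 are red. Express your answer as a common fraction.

P(all 3 red) = C(9,3)/C(13,3) = 42/143; P(at least one red) = 1 − C(4,3)/C(13,3) = 141/143.
Since 'all 3 red' ⊆ 'at least one red', P(all 3 | at least one) = 42/143 / 141/143 = 14/47 ≈ 0.2979.

14/47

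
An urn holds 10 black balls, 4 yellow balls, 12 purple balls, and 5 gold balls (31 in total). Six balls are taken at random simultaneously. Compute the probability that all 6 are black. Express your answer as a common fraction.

10/35061

Unordered draws without replacement: count favorable combinations over C(31,6).
Favorable = C(10,6) · C(4,0) · C(12,0) · C(5,0) = 210; total = C(31,6) = 736281.
P = 210/736281 = 10/35061 ≈ 0.0003.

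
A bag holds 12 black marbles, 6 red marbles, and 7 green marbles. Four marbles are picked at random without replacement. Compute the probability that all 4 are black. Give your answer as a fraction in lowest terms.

Unordered draws without replacement: count favorable combinations over C(25,4).
Favorable = C(12,4) · C(6,0) · C(7,0) = 495; total = C(25,4) = 12650.
P = 495/12650 = 9/230 ≈ 0.0391.

9/230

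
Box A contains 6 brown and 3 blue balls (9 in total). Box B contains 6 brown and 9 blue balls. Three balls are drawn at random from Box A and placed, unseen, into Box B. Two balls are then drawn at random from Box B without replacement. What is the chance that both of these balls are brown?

Condition on how many of the transferred balls are brown (from Box A: 6 brown of 9; then Box B has 18 total).
  0 brown: C(6,0)C(3,3)/C(9,3) = 1/84; then P = C(6,2)/C(18,2) = 5/51
  1 brown: C(6,1)C(3,2)/C(9,3) = 3/14; then P = C(7,2)/C(18,2) = 7/51
  2 brown: C(6,2)C(3,1)/C(9,3) = 15/28; then P = C(8,2)/C(18,2) = 28/153
  3 brown: C(6,3)C(3,0)/C(9,3) = 5/21; then P = C(9,2)/C(18,2) = 4/17
P(both brown) = 113/612 ≈ 0.1846.

113/612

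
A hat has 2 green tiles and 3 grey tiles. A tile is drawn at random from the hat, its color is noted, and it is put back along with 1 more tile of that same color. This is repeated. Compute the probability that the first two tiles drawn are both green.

After a green draw the hat holds 3 green out of 6.
P = (2/5)·(3/6) = 1/5 ≈ 0.2000.

1/5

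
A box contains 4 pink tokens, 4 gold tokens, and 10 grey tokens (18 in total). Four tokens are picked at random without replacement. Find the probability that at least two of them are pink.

67/340

Sum the hypergeometric tail for j = 2,…,4 pink tokens.
Favorable = C(4,2)·C(14,2) + C(4,3)·C(14,1) + C(4,4)·C(14,0) = 603; total = C(18,4) = 3060.
P = 603/3060 = 67/340 ≈ 0.1971.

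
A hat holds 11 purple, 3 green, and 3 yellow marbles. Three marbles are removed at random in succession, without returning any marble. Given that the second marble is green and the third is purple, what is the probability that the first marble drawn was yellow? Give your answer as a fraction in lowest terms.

1/5

P(first=yellow and the second marble is green and the third is purple) = (3/17)·(3/16)·(11/15) = 33/1360.
P(E) = Σ over first color = 11/136 + 11/680 + 33/1360 = 33/272.
By Bayes, P(first=yellow | E) = 33/1360 / 33/272 = 1/5 ≈ 0.2000.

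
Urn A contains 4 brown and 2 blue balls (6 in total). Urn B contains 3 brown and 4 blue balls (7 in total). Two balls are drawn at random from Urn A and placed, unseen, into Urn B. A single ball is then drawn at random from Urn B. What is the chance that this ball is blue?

Condition on how many of the transferred balls are blue (from Urn A: 2 blue of 6; then Urn B has 9 total).
  0 blue: C(2,0)C(4,2)/C(6,2) = 2/5; then P = 4/9
  1 blue: C(2,1)C(4,1)/C(6,2) = 8/15; then P = 5/9
  2 blue: C(2,2)C(4,0)/C(6,2) = 1/15; then P = 6/9
P(blue from Urn B) = 14/27 ≈ 0.5185.

14/27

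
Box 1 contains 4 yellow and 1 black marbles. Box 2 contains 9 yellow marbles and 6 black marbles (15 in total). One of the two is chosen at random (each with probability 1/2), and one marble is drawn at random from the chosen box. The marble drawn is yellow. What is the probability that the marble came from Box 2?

3/7

P(yellow | Box 1) = 4/5; P(yellow | Box 2) = 3/5.
P(yellow) = 1/2·4/5 + 1/2·3/5 = 7/10.
By Bayes' rule, P(Box 2 | yellow) = 3/10 / 7/10 = 3/7 ≈ 0.4286.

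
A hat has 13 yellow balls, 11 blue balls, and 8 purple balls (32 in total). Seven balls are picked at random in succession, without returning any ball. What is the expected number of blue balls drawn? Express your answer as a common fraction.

77/32

By linearity of expectation, E[X] = Σ P(draw i is blue); by symmetry each draw (even without replacement) has P(blue) = 11/32.
E[X] = 7 · 11/32 = 77/32 ≈ 2.4062.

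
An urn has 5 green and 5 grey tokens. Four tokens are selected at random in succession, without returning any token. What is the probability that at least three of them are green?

Sum the hypergeometric tail for j = 3,…,4 green tokens.
Favorable = C(5,3)·C(5,1) + C(5,4)·C(5,0) = 55; total = C(10,4) = 210.
P = 55/210 = 11/42 ≈ 0.2619.

11/42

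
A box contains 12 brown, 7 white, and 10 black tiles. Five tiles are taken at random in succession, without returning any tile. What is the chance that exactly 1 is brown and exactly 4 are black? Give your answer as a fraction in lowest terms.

8/377

Unordered draws without replacement: count favorable combinations over C(29,5).
Favorable = C(12,1) · C(7,0) · C(10,4) = 2520; total = C(29,5) = 118755.
P = 2520/118755 = 8/377 ≈ 0.0212.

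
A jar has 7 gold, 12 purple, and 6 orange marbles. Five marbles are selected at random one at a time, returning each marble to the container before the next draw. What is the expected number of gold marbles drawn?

By linearity of expectation, E[X] = Σ P(draw i is gold); each independent draw has P(gold) = 7/25.
E[X] = 5 · 7/25 = 7/5 ≈ 1.4000.

7/5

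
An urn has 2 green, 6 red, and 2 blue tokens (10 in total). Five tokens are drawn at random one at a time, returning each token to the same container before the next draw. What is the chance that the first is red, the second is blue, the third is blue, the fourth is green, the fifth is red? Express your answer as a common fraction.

Multiply the conditional probability of each draw in order, with replacement (the composition resets each draw).
P = (6/10) · (2/10) · (2/10) · (2/10) · (6/10) = 9/3125 ≈ 0.0029.

9/3125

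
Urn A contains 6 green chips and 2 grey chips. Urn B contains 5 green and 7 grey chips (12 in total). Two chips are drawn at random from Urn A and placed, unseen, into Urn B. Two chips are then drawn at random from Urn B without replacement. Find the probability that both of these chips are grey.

687/2548

Condition on how many of the transferred chips are grey (from Urn A: 2 grey of 8; then Urn B has 14 total).
  0 grey: C(2,0)C(6,2)/C(8,2) = 15/28; then P = C(7,2)/C(14,2) = 3/13
  1 grey: C(2,1)C(6,1)/C(8,2) = 3/7; then P = C(8,2)/C(14,2) = 4/13
  2 grey: C(2,2)C(6,0)/C(8,2) = 1/28; then P = C(9,2)/C(14,2) = 36/91
P(both grey) = 687/2548 ≈ 0.2696.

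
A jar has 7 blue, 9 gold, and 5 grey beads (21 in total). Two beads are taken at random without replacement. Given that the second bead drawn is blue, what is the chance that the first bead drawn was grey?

1/4

P(first=grey and the second bead drawn is blue) = (5/21)·(7/20) = 1/12.
P(the second bead drawn is blue) = Σ over first color = 1/10 + 3/20 + 1/12 = 1/3.
By Bayes, P(first=grey | the second bead drawn is blue) = 1/12 / 1/3 = 1/4 ≈ 0.2500.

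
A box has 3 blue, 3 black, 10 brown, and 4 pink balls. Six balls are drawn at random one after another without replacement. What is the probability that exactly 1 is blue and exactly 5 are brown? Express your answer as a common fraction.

63/3230

Unordered draws without replacement: count favorable combinations over C(20,6).
Favorable = C(3,1) · C(3,0) · C(10,5) · C(4,0) = 756; total = C(20,6) = 38760.
P = 756/38760 = 63/3230 ≈ 0.0195.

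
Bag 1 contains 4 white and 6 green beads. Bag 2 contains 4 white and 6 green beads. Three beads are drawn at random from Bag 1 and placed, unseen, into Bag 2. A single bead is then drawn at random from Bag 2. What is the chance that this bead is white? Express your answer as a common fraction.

Condition on how many of the transferred beads are white (from Bag 1: 4 white of 10; then Bag 2 has 13 total).
  0 white: C(4,0)C(6,3)/C(10,3) = 1/6; then P = 4/13
  1 white: C(4,1)C(6,2)/C(10,3) = 1/2; then P = 5/13
  2 white: C(4,2)C(6,1)/C(10,3) = 3/10; then P = 6/13
  3 white: C(4,3)C(6,0)/C(10,3) = 1/30; then P = 7/13
P(white from Bag 2) = 2/5 ≈ 0.4000.

2/5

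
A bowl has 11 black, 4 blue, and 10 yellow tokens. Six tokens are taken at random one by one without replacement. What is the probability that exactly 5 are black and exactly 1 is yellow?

Unordered draws without replacement: count favorable combinations over C(25,6).
Favorable = C(11,5) · C(4,0) · C(10,1) = 4620; total = C(25,6) = 177100.
P = 4620/177100 = 3/115 ≈ 0.0261.

3/115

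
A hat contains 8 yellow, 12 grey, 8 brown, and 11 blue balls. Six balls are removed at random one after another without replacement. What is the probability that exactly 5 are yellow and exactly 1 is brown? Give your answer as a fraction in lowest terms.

Unordered draws without replacement: count favorable combinations over C(39,6).
Favorable = C(8,5) · C(12,0) · C(8,1) · C(11,0) = 448; total = C(39,6) = 3262623.
P = 448/3262623 = 64/466089 ≈ 0.0001.

64/466089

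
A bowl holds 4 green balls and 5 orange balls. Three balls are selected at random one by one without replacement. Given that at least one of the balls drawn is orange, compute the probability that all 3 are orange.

1/8

P(all 3 orange) = C(5,3)/C(9,3) = 5/42; P(at least one orange) = 1 − C(4,3)/C(9,3) = 20/21.
Since 'all 3 orange' ⊆ 'at least one orange', P(all 3 | at least one) = 5/42 / 20/21 = 1/8 ≈ 0.1250.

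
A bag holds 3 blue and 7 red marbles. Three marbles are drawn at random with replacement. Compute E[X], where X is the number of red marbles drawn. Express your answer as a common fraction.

21/10

By linearity of expectation, E[X] = Σ P(draw i is red); each independent draw has P(red) = 7/10.
E[X] = 3 · 7/10 = 21/10 ≈ 2.1000.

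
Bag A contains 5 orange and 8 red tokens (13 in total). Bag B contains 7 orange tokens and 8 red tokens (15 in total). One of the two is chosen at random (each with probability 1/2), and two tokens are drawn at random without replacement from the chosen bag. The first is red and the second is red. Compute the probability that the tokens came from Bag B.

P(E | Bag A) = 14/39; P(E | Bag B) = 4/15.
P(E) = 1/2·14/39 + 1/2·4/15 = 61/195.
By Bayes' rule, P(Bag B | E) = 2/15 / 61/195 = 26/61 ≈ 0.4262.

26/61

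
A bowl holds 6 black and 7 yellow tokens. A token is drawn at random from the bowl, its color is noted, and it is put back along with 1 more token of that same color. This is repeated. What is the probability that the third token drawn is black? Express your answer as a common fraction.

Sum over the four possibilities for the first two draws (black/not-black each), tracking how the black count and total change by +1 per draw.
P(third is black) = 6/13 ≈ 0.4615. (In a Pólya urn every draw has the same marginal probability 6/13.)

6/13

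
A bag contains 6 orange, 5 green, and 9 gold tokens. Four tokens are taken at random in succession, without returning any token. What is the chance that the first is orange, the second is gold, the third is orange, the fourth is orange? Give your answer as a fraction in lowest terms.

3/323

Multiply the conditional probability of each draw in order, without replacement, so each draw removes one from its color and from the total.
P = (6/20) · (9/19) · (5/18) · (4/17) = 3/323 ≈ 0.0093.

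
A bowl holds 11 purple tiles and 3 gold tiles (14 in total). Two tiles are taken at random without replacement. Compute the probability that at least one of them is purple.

Use the complement: P(at least one purple) = 1 − P(no purple).
P(none) = C(3,2)/C(14,2) = 3/91.
So P = 1 − 3/91 = 88/91 ≈ 0.9670.

88/91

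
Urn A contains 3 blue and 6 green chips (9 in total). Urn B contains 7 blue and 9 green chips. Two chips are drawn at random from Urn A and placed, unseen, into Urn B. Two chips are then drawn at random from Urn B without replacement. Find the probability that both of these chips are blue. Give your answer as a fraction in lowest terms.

103/612

Condition on how many of the transferred chips are blue (from Urn A: 3 blue of 9; then Urn B has 18 total).
  0 blue: C(3,0)C(6,2)/C(9,2) = 5/12; then P = C(7,2)/C(18,2) = 7/51
  1 blue: C(3,1)C(6,1)/C(9,2) = 1/2; then P = C(8,2)/C(18,2) = 28/153
  2 blue: C(3,2)C(6,0)/C(9,2) = 1/12; then P = C(9,2)/C(18,2) = 4/17
P(both blue) = 103/612 ≈ 0.1683.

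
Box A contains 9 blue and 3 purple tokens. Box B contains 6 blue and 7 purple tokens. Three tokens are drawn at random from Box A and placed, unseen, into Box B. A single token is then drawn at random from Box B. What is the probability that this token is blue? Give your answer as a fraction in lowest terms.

33/64

Condition on how many of the transferred tokens are blue (from Box A: 9 blue of 12; then Box B has 16 total).
  0 blue: C(9,0)C(3,3)/C(12,3) = 1/220; then P = 6/16
  1 blue: C(9,1)C(3,2)/C(12,3) = 27/220; then P = 7/16
  2 blue: C(9,2)C(3,1)/C(12,3) = 27/55; then P = 8/16
  3 blue: C(9,3)C(3,0)/C(12,3) = 21/55; then P = 9/16
P(blue from Box B) = 33/64 ≈ 0.5156.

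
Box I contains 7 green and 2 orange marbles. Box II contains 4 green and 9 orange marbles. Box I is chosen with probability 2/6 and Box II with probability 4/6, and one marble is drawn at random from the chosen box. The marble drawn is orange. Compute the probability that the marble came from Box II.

P(orange | Box I) = 2/9; P(orange | Box II) = 9/13.
P(orange) = 1/3·2/9 + 2/3·9/13 = 188/351.
By Bayes' rule, P(Box II | orange) = 6/13 / 188/351 = 81/94 ≈ 0.8617.

81/94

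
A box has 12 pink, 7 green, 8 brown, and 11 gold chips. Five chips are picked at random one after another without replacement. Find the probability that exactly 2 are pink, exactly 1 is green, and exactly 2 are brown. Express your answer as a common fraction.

308/11951

Unordered draws without replacement: count favorable combinations over C(38,5).
Favorable = C(12,2) · C(7,1) · C(8,2) · C(11,0) = 12936; total = C(38,5) = 501942.
P = 12936/501942 = 308/11951 ≈ 0.0258.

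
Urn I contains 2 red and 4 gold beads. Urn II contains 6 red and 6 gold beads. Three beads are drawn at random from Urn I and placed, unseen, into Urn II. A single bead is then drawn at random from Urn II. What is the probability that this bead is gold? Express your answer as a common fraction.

Condition on how many of the transferred beads are gold (from Urn I: 4 gold of 6; then Urn II has 15 total).
  1 gold: C(4,1)C(2,2)/C(6,3) = 1/5; then P = 7/15
  2 gold: C(4,2)C(2,1)/C(6,3) = 3/5; then P = 8/15
  3 gold: C(4,3)C(2,0)/C(6,3) = 1/5; then P = 9/15
P(gold from Urn II) = 8/15 ≈ 0.5333.

8/15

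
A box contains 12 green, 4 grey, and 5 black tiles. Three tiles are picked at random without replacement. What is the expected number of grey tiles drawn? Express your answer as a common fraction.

4/7

By linearity of expectation, E[X] = Σ P(draw i is grey); by symmetry each draw (even without replacement) has P(grey) = 4/21.
E[X] = 3 · 4/21 = 4/7 ≈ 0.5714.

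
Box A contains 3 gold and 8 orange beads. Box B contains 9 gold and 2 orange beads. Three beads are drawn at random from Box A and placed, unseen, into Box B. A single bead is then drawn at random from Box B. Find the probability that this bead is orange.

23/77

Condition on how many of the transferred beads are orange (from Box A: 8 orange of 11; then Box B has 14 total).
  0 orange: C(8,0)C(3,3)/C(11,3) = 1/165; then P = 2/14
  1 orange: C(8,1)C(3,2)/C(11,3) = 8/55; then P = 3/14
  2 orange: C(8,2)C(3,1)/C(11,3) = 28/55; then P = 4/14
  3 orange: C(8,3)C(3,0)/C(11,3) = 56/165; then P = 5/14
P(orange from Box B) = 23/77 ≈ 0.2987.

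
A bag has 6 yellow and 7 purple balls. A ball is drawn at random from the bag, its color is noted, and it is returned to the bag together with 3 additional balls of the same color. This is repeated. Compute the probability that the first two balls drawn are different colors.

Either purple then yellow, or yellow then purple; after the first draw the total is 16.
P = (7/13)·(6/16) + (6/13)·(7/16) = 21/52 ≈ 0.4038.

21/52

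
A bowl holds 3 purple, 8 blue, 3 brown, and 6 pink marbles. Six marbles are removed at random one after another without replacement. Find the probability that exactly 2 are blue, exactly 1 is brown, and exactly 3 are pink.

14/323

Unordered draws without replacement: count favorable combinations over C(20,6).
Favorable = C(3,0) · C(8,2) · C(3,1) · C(6,3) = 1680; total = C(20,6) = 38760.
P = 1680/38760 = 14/323 ≈ 0.0433.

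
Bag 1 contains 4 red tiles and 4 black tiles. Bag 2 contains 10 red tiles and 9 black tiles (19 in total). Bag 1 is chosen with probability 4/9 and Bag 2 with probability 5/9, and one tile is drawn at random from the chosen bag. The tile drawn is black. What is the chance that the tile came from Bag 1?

38/83

P(black | Bag 1) = 1/2; P(black | Bag 2) = 9/19.
P(black) = 4/9·1/2 + 5/9·9/19 = 83/171.
By Bayes' rule, P(Bag 1 | black) = 2/9 / 83/171 = 38/83 ≈ 0.4578.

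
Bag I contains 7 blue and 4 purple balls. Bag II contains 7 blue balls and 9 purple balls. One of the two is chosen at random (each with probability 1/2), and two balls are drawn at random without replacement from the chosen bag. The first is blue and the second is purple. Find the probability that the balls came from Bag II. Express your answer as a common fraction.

33/65

P(E | Bag I) = 14/55; P(E | Bag II) = 21/80.
P(E) = 1/2·14/55 + 1/2·21/80 = 91/352.
By Bayes' rule, P(Bag II | E) = 21/160 / 91/352 = 33/65 ≈ 0.5077.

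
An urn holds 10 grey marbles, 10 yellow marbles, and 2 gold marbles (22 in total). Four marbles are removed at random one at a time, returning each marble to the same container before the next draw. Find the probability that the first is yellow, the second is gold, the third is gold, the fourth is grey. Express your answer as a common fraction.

Multiply the conditional probability of each draw in order, with replacement (the composition resets each draw).
P = (10/22) · (2/22) · (2/22) · (10/22) = 25/14641 ≈ 0.0017.

25/14641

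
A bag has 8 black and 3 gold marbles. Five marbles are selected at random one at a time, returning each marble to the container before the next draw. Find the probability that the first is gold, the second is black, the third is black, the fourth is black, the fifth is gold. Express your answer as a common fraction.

Multiply the conditional probability of each draw in order, with replacement (the composition resets each draw).
P = (3/11) · (8/11) · (8/11) · (8/11) · (3/11) = 4608/161051 ≈ 0.0286.

4608/161051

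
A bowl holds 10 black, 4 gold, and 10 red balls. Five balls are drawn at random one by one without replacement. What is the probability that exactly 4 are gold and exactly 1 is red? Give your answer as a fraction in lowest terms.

5/21252

Unordered draws without replacement: count favorable combinations over C(24,5).
Favorable = C(10,0) · C(4,4) · C(10,1) = 10; total = C(24,5) = 42504.
P = 10/42504 = 5/21252 ≈ 0.0002.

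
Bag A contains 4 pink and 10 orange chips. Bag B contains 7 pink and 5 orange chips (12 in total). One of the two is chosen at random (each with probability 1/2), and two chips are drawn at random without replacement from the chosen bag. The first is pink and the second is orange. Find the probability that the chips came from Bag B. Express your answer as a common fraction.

637/1165

P(E | Bag A) = 20/91; P(E | Bag B) = 35/132.
P(E) = 1/2·20/91 + 1/2·35/132 = 5825/24024.
By Bayes' rule, P(Bag B | E) = 35/264 / 5825/24024 = 637/1165 ≈ 0.5468.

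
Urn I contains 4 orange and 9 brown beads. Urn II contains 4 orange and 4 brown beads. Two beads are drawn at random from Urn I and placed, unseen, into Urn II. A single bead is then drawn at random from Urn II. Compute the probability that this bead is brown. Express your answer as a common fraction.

7/13

Condition on how many of the transferred beads are brown (from Urn I: 9 brown of 13; then Urn II has 10 total).
  0 brown: C(9,0)C(4,2)/C(13,2) = 1/13; then P = 4/10
  1 brown: C(9,1)C(4,1)/C(13,2) = 6/13; then P = 5/10
  2 brown: C(9,2)C(4,0)/C(13,2) = 6/13; then P = 6/10
P(brown from Urn II) = 7/13 ≈ 0.5385.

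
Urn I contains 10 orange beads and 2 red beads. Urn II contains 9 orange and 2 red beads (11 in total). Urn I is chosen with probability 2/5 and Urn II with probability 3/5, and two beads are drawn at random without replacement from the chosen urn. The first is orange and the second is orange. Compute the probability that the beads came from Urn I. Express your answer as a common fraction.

P(E | Urn I) = 15/22; P(E | Urn II) = 36/55.
P(E) = 2/5·15/22 + 3/5·36/55 = 183/275.
By Bayes' rule, P(Urn I | E) = 3/11 / 183/275 = 25/61 ≈ 0.4098.

25/61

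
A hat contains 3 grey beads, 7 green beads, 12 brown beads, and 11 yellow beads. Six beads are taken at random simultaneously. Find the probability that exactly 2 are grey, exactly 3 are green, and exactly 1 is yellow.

Unordered draws without replacement: count favorable combinations over C(33,6).
Favorable = C(3,2) · C(7,3) · C(12,0) · C(11,1) = 1155; total = C(33,6) = 1107568.
P = 1155/1107568 = 15/14384 ≈ 0.0010.

15/14384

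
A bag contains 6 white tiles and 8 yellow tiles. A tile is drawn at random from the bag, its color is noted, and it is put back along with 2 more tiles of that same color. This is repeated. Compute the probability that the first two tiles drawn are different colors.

3/7

Either yellow then white, or white then yellow; after the first draw the total is 16.
P = (8/14)·(6/16) + (6/14)·(8/16) = 3/7 ≈ 0.4286.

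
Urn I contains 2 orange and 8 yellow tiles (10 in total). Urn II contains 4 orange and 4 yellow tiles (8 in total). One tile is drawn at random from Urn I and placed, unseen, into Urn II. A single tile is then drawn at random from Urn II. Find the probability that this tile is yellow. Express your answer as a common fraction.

Condition on how many of the transferred tiles are yellow (from Urn I: 8 yellow of 10; then Urn II has 9 total).
  0 yellow: C(8,0)C(2,1)/C(10,1) = 1/5; then P = 4/9
  1 yellow: C(8,1)C(2,0)/C(10,1) = 4/5; then P = 5/9
P(yellow from Urn II) = 8/15 ≈ 0.5333.

8/15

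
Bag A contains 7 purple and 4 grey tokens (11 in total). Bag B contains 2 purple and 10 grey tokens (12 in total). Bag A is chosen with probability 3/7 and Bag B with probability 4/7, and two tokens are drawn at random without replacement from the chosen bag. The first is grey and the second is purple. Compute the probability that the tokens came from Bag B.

50/113

P(E | Bag A) = 14/55; P(E | Bag B) = 5/33.
P(E) = 3/7·14/55 + 4/7·5/33 = 226/1155.
By Bayes' rule, P(Bag B | E) = 20/231 / 226/1155 = 50/113 ≈ 0.4425.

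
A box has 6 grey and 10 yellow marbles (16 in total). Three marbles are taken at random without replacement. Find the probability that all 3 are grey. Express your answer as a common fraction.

Unordered draws without replacement: count favorable combinations over C(16,3).
Favorable = C(6,3) · C(10,0) = 20; total = C(16,3) = 560.
P = 20/560 = 1/28 ≈ 0.0357.

1/28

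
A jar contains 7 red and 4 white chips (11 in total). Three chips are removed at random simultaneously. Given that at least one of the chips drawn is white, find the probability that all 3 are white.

P(all 3 white) = C(4,3)/C(11,3) = 4/165; P(at least one white) = 1 − C(7,3)/C(11,3) = 26/33.
Since 'all 3 white' ⊆ 'at least one white', P(all 3 | at least one) = 4/165 / 26/33 = 2/65 ≈ 0.0308.

2/65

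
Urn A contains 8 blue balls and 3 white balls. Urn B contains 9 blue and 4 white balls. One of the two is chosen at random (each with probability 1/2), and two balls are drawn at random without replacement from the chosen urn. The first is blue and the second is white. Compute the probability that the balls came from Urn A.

P(E | Urn A) = 12/55; P(E | Urn B) = 3/13.
P(E) = 1/2·12/55 + 1/2·3/13 = 321/1430.
By Bayes' rule, P(Urn A | E) = 6/55 / 321/1430 = 52/107 ≈ 0.4860.

52/107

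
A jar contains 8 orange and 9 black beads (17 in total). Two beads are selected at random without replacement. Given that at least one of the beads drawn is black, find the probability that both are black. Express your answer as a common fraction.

P(both black) = C(9,2)/C(17,2) = 9/34; P(at least one black) = 1 − C(8,2)/C(17,2) = 27/34.
Since 'both black' ⊆ 'at least one black', P(both | at least one) = 9/34 / 27/34 = 1/3 ≈ 0.3333.

1/3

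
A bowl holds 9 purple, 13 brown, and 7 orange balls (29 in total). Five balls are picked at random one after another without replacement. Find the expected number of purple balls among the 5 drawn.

By linearity of expectation, E[X] = Σ P(draw i is purple); by symmetry each draw (even without replacement) has P(purple) = 9/29.
E[X] = 5 · 9/29 = 45/29 ≈ 1.5517.

45/29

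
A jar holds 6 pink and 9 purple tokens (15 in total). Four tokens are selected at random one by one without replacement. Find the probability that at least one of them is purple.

90/91

Use the complement: P(at least one purple) = 1 − P(no purple).
P(none) = C(6,4)/C(15,4) = 15/1365.
So P = 1 − 15/1365 = 90/91 ≈ 0.9890.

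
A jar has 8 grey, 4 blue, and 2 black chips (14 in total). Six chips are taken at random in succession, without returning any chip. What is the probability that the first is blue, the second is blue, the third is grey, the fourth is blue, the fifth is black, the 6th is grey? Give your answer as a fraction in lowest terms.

Multiply the conditional probability of each draw in order, without replacement, so each draw removes one from its color and from the total.
P = (4/14) · (3/13) · (8/12) · (2/11) · (2/10) · (7/9) = 8/6435 ≈ 0.0012.

8/6435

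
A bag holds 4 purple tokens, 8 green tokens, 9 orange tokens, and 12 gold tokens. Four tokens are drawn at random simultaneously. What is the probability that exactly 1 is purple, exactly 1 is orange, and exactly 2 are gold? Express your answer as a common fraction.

Unordered draws without replacement: count favorable combinations over C(33,4).
Favorable = C(4,1) · C(8,0) · C(9,1) · C(12,2) = 2376; total = C(33,4) = 40920.
P = 2376/40920 = 9/155 ≈ 0.0581.

9/155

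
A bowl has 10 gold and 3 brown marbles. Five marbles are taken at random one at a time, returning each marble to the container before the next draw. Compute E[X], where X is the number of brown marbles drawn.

15/13

By linearity of expectation, E[X] = Σ P(draw i is brown); each independent draw has P(brown) = 3/13.
E[X] = 5 · 3/13 = 15/13 ≈ 1.1538.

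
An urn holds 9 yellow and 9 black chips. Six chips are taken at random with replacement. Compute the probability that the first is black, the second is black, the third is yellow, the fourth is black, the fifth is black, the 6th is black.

1/64

Multiply the conditional probability of each draw in order, with replacement (the composition resets each draw).
P = (9/18) · (9/18) · (9/18) · (9/18) · (9/18) · (9/18) = 1/64 ≈ 0.0156.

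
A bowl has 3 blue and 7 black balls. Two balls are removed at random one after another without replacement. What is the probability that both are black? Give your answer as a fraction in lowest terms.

Unordered draws without replacement: count favorable combinations over C(10,2).
Favorable = C(3,0) · C(7,2) = 21; total = C(10,2) = 45.
P = 21/45 = 7/15 ≈ 0.4667.

7/15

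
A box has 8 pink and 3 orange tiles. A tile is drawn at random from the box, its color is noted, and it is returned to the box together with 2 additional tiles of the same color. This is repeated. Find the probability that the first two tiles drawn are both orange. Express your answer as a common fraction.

After a orange draw the box holds 5 orange out of 13.
P = (3/11)·(5/13) = 15/143 ≈ 0.1049.

15/143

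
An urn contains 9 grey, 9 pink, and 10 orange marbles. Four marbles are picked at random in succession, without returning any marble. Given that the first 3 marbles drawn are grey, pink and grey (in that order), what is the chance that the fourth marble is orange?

2/5

After removing 2 grey, 1 pink, the urn has 10 orange out of 25 remaining.
P(fourth is orange | given) = 10/25 = 2/5 ≈ 0.4000.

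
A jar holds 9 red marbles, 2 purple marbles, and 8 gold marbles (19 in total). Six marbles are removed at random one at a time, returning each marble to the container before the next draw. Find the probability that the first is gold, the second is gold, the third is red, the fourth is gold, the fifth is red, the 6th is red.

Multiply the conditional probability of each draw in order, with replacement (the composition resets each draw).
P = (8/19) · (8/19) · (9/19) · (8/19) · (9/19) · (9/19) = 373248/47045881 ≈ 0.0079.

373248/47045881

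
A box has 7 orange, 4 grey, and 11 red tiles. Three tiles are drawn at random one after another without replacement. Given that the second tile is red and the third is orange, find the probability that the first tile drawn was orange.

P(first=orange and the second tile is red and the third is orange) = (7/22)·(11/21)·(6/20) = 1/20.
P(E) = Σ over first color = 1/20 + 1/30 + 1/12 = 1/6.
By Bayes, P(first=orange | E) = 1/20 / 1/6 = 3/10 ≈ 0.3000.

3/10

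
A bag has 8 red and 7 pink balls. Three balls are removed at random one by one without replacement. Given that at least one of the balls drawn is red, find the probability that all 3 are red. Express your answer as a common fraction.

2/15

P(all 3 red) = C(8,3)/C(15,3) = 8/65; P(at least one red) = 1 − C(7,3)/C(15,3) = 12/13.
Since 'all 3 red' ⊆ 'at least one red', P(all 3 | at least one) = 8/65 / 12/13 = 2/15 ≈ 0.1333.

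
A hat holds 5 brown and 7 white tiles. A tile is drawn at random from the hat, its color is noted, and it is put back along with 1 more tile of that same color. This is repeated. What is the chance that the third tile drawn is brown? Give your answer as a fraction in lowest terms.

5/12

Sum over the four possibilities for the first two draws (brown/not-brown each), tracking how the brown count and total change by +1 per draw.
P(third is brown) = 5/12 ≈ 0.4167. (In a Pólya urn every draw has the same marginal probability 5/12.)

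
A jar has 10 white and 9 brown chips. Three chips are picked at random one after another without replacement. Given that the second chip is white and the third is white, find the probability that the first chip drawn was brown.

P(first=brown and the second chip is white and the third is white) = (9/19)·(10/18)·(9/17) = 45/323.
P(E) = Σ over first color = 40/323 + 45/323 = 5/19.
By Bayes, P(first=brown | E) = 45/323 / 5/19 = 9/17 ≈ 0.5294.

9/17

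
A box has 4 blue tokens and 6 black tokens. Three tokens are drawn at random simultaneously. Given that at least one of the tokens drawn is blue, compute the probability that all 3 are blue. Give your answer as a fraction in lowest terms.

1/25

P(all 3 blue) = C(4,3)/C(10,3) = 1/30; P(at least one blue) = 1 − C(6,3)/C(10,3) = 5/6.
Since 'all 3 blue' ⊆ 'at least one blue', P(all 3 | at least one) = 1/30 / 5/6 = 1/25 ≈ 0.0400.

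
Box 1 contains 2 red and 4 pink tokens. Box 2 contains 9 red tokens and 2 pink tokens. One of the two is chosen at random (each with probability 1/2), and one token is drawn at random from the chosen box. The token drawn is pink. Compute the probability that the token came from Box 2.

3/14

P(pink | Box 1) = 2/3; P(pink | Box 2) = 2/11.
P(pink) = 1/2·2/3 + 1/2·2/11 = 14/33.
By Bayes' rule, P(Box 2 | pink) = 1/11 / 14/33 = 3/14 ≈ 0.2143.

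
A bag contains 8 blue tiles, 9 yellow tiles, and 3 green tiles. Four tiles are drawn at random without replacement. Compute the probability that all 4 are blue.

14/969

Unordered draws without replacement: count favorable combinations over C(20,4).
Favorable = C(8,4) · C(9,0) · C(3,0) = 70; total = C(20,4) = 4845.
P = 70/4845 = 14/969 ≈ 0.0144.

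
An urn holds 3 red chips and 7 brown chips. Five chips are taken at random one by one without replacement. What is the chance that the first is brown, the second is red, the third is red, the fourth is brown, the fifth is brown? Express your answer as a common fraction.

1/24

Multiply the conditional probability of each draw in order, without replacement, so each draw removes one from its color and from the total.
P = (7/10) · (3/9) · (2/8) · (6/7) · (5/6) = 1/24 ≈ 0.0417.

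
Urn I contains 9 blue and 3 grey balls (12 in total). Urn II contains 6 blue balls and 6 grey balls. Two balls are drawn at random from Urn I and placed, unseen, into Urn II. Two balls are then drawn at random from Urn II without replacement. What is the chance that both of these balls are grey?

Condition on how many of the transferred balls are grey (from Urn I: 3 grey of 12; then Urn II has 14 total).
  0 grey: C(3,0)C(9,2)/C(12,2) = 6/11; then P = C(6,2)/C(14,2) = 15/91
  1 grey: C(3,1)C(9,1)/C(12,2) = 9/22; then P = C(7,2)/C(14,2) = 3/13
  2 grey: C(3,2)C(9,0)/C(12,2) = 1/22; then P = C(8,2)/C(14,2) = 4/13
P(both grey) = 397/2002 ≈ 0.1983.

397/2002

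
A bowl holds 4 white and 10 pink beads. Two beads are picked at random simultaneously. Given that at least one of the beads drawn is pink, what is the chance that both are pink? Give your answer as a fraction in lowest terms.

P(both pink) = C(10,2)/C(14,2) = 45/91; P(at least one pink) = 1 − C(4,2)/C(14,2) = 85/91.
Since 'both pink' ⊆ 'at least one pink', P(both | at least one) = 45/91 / 85/91 = 9/17 ≈ 0.5294.

9/17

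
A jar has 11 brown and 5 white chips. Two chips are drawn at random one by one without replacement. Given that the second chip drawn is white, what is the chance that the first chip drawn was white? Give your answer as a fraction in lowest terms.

4/15

P(first=white and the second chip drawn is white) = (5/16)·(4/15) = 1/12.
P(the second chip drawn is white) = Σ over first color = 11/48 + 1/12 = 5/16.
By Bayes, P(first=white | the second chip drawn is white) = 1/12 / 5/16 = 4/15 ≈ 0.2667.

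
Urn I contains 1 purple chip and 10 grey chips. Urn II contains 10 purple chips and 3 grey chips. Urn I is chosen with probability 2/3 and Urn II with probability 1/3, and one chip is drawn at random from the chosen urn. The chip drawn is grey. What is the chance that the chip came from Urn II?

P(grey | Urn I) = 10/11; P(grey | Urn II) = 3/13.
P(grey) = 2/3·10/11 + 1/3·3/13 = 293/429.
By Bayes' rule, P(Urn II | grey) = 1/13 / 293/429 = 33/293 ≈ 0.1126.

33/293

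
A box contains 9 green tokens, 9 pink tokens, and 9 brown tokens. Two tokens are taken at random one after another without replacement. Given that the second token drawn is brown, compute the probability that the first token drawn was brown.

4/13

P(first=brown and the second token drawn is brown) = (9/27)·(8/26) = 4/39.
P(the second token drawn is brown) = Σ over first color = 3/26 + 3/26 + 4/39 = 1/3.
By Bayes, P(first=brown | the second token drawn is brown) = 4/39 / 1/3 = 4/13 ≈ 0.3077.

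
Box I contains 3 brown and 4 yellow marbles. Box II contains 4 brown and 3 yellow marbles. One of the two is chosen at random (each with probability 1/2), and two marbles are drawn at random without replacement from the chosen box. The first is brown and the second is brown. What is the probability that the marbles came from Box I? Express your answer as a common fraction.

P(E | Box I) = 1/7; P(E | Box II) = 2/7.
P(E) = 1/2·1/7 + 1/2·2/7 = 3/14.
By Bayes' rule, P(Box I | E) = 1/14 / 3/14 = 1/3 ≈ 0.3333.

1/3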